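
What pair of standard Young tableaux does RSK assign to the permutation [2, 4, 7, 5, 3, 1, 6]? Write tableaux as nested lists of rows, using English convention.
Insert each entry of the permutation into P by Schensted row insertion, recording in Q the position of each new cell.

Insert 2: appended to row 1. P = [[2]], Q = [[1]].
Insert 4: appended to row 1. P = [[2, 4]], Q = [[1, 2]].
Insert 7: appended to row 1. P = [[2, 4, 7]], Q = [[1, 2, 3]].
Insert 5: 5 bumps 7 from row 1; 7 starts row 2. P = [[2, 4, 5], [7]], Q = [[1, 2, 3], [4]].
Insert 3: 3 bumps 4 from row 1; 4 bumps 7 from row 2; 7 starts row 3. P = [[2, 3, 5], [4], [7]], Q = [[1, 2, 3], [4], [5]].
Insert 1: 1 bumps 2 from row 1; 2 bumps 4 from row 2; 4 bumps 7 from row 3; 7 starts row 4. P = [[1, 3, 5], [2], [4], [7]], Q = [[1, 2, 3], [4], [5], [6]].
Insert 6: appended to row 1. P = [[1, 3, 5, 6], [2], [4], [7]], Q = [[1, 2, 3, 7], [4], [5], [6]].

So P = [[1, 3, 5, 6], [2], [4], [7]], Q = [[1, 2, 3, 7], [4], [5], [6]].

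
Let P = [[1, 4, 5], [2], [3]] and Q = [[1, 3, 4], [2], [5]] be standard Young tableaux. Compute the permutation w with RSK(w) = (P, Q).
Reverse the RSK construction: for i from n down to 1, find the cell of Q containing i, remove the entry at that cell from P, and reverse-bump it up through P; the value ejected from row 1 is w(i).

Step i=5: Q has 5 at row 3, column 1; remove 3 from row 3 of P and reverse-bump: 3 enters row 2 and ejects 2; 2 enters row 1 and ejects 1. So w(5) = 1. P is now [[2, 4, 5], [3]].
Step i=4: Q has 4 at row 1, column 3; remove that cell from P, ejecting 5. So w(4) = 5. P is now [[2, 4], [3]].
Step i=3: Q has 3 at row 1, column 2; remove that cell from P, ejecting 4. So w(3) = 4. P is now [[2], [3]].
Step i=2: Q has 2 at row 2, column 1; remove 3 from row 2 of P and reverse-bump: 3 enters row 1 and ejects 2. So w(2) = 2. P is now [[3]].
Step i=1: Q has 1 at row 1, column 1; remove that cell from P, ejecting 3. So w(1) = 3. P is now [].

So w = 3 2 4 5 1.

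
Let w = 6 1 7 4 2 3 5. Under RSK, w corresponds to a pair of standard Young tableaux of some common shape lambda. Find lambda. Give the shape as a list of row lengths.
[4, 2, 1]

Row-insert each entry into an empty tableau.

After inserting 6: P = [[6]].
After inserting 1: P = [[1], [6]].
After inserting 7: P = [[1, 7], [6]].
After inserting 4: P = [[1, 4], [6, 7]].
After inserting 2: P = [[1, 2], [4, 7], [6]].
After inserting 3: P = [[1, 2, 3], [4, 7], [6]].
After inserting 5: P = [[1, 2, 3, 5], [4, 7], [6]].

The final insertion tableau P = [[1, 2, 3, 5], [4, 7], [6]] has shape [4, 2, 1].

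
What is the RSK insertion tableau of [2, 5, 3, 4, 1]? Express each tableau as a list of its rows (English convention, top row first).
P = [[1, 3, 4], [2], [5]]

After inserting 2: P = [[2]].
After inserting 5: P = [[2, 5]].
After inserting 3: P = [[2, 3], [5]].
After inserting 4: P = [[2, 3, 4], [5]].
After inserting 1: P = [[1, 3, 4], [2], [5]].

So P = [[1, 3, 4], [2], [5]].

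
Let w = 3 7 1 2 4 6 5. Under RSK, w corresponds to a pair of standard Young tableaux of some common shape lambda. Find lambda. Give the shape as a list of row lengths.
Row-insert each entry into an empty tableau.

After inserting 3: P = [[3]].
After inserting 7: P = [[3, 7]].
After inserting 1: P = [[1, 7], [3]].
After inserting 2: P = [[1, 2], [3, 7]].
After inserting 4: P = [[1, 2, 4], [3, 7]].
After inserting 6: P = [[1, 2, 4, 6], [3, 7]].
After inserting 5: P = [[1, 2, 4, 5], [3, 6], [7]].

The final insertion tableau P = [[1, 2, 4, 5], [3, 6], [7]] has shape [4, 2, 1].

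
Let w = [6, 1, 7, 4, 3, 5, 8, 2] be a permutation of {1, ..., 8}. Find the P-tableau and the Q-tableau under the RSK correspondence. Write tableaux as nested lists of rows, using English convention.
Insert each entry of the permutation into P by Schensted row insertion, recording in Q the position of each new cell.

After inserting 6: P = [[6]].
After inserting 1: P = [[1], [6]].
After inserting 7: P = [[1, 7], [6]].
After inserting 4: P = [[1, 4], [6, 7]].
After inserting 3: P = [[1, 3], [4, 7], [6]].
After inserting 5: P = [[1, 3, 5], [4, 7], [6]].
After inserting 8: P = [[1, 3, 5, 8], [4, 7], [6]].
After inserting 2: P = [[1, 2, 5, 8], [3, 7], [4], [6]].

So P = [[1, 2, 5, 8], [3, 7], [4], [6]], Q = [[1, 3, 6, 7], [2, 4], [5], [8]].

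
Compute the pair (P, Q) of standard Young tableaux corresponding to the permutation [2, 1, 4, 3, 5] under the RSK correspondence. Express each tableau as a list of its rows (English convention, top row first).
P = [[1, 3, 5], [2, 4]], Q = [[1, 3, 5], [2, 4]]

Insert each entry of the permutation into P by Schensted row insertion, recording in Q the position of each new cell.

After inserting 2: P = [[2]].
After inserting 1: P = [[1], [2]].
After inserting 4: P = [[1, 4], [2]].
After inserting 3: P = [[1, 3], [2, 4]].
After inserting 5: P = [[1, 3, 5], [2, 4]].

So P = [[1, 3, 5], [2, 4]], Q = [[1, 3, 5], [2, 4]].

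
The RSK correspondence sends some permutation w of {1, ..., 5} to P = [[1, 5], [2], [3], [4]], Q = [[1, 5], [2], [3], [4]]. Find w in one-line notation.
4 3 2 1 5

Reverse RSK: for i = n, n-1, ..., 1, locate i in Q, remove the corresponding corner cell from P, and reverse-bump its entry up through P; the value ejected from row 1 is w(i).

So w = 4 3 2 1 5.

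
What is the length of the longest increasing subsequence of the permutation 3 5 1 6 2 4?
3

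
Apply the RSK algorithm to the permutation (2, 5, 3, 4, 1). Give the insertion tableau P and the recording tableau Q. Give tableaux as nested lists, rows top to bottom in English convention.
P = [[1, 3, 4], [2], [5]], Q = [[1, 2, 4], [3], [5]]

Insert each entry of the permutation into P by Schensted row insertion, recording in Q the position of each new cell.

Insert 2: appended to row 1. P = [[2]].
Insert 5: appended to row 1. P = [[2, 5]].
Insert 3: 3 bumps 5 from row 1; 5 starts row 2. P = [[2, 3], [5]].
Insert 4: appended to row 1. P = [[2, 3, 4], [5]].
Insert 1: 1 bumps 2 from row 1; 2 bumps 5 from row 2; 5 starts row 3. P = [[1, 3, 4], [2], [5]].

So P = [[1, 3, 4], [2], [5]], Q = [[1, 2, 4], [3], [5]].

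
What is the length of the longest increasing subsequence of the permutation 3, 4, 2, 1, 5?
3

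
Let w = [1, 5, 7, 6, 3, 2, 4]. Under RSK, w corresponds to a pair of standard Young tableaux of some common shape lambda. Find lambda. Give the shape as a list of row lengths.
Row-insert each entry into an empty tableau.

After inserting 1: P = [[1]].
After inserting 5: P = [[1, 5]].
After inserting 7: P = [[1, 5, 7]].
After inserting 6: P = [[1, 5, 6], [7]].
After inserting 3: P = [[1, 3, 6], [5], [7]].
After inserting 2: P = [[1, 2, 6], [3], [5], [7]].
After inserting 4: P = [[1, 2, 4], [3, 6], [5], [7]].

The final insertion tableau P = [[1, 2, 4], [3, 6], [5], [7]] has shape [3, 2, 1, 1].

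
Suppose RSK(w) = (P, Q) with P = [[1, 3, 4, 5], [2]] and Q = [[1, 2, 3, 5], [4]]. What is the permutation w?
Reverse the RSK construction: for i from n down to 1, find the cell of Q containing i, remove the entry at that cell from P, and reverse-bump it up through P; the value ejected from row 1 is w(i).

Step i=5: Q has 5 at row 1, column 4; remove that cell from P, ejecting 5. So w(5) = 5. P is now [[1, 3, 4], [2]].
Step i=4: Q has 4 at row 2, column 1; remove 2 from row 2 of P and reverse-bump: 2 enters row 1 and ejects 1. So w(4) = 1. P is now [[2, 3, 4]].
Step i=3: Q has 3 at row 1, column 3; remove that cell from P, ejecting 4. So w(3) = 4. P is now [[2, 3]].
Step i=2: Q has 2 at row 1, column 2; remove that cell from P, ejecting 3. So w(2) = 3. P is now [[2]].
Step i=1: Q has 1 at row 1, column 1; remove that cell from P, ejecting 2. So w(1) = 2. P is now [].

So w = 2 3 4 1 5.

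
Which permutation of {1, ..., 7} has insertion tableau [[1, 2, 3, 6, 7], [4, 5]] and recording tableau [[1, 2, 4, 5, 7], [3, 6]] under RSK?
1 4 2 5 6 3 7

Reverse RSK: for i = n, n-1, ..., 1, locate i in Q, remove the corresponding corner cell from P, and reverse-bump its entry up through P; the value ejected from row 1 is w(i).

So w = 1 4 2 5 6 3 7.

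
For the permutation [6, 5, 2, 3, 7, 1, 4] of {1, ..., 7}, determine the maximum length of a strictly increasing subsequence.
3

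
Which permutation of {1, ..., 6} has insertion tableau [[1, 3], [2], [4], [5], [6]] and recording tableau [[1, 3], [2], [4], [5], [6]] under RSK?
Reverse RSK: for i = n, n-1, ..., 1, locate i in Q, remove the corresponding corner cell from P, and reverse-bump its entry up through P; the value ejected from row 1 is w(i).

So w = 6 2 5 4 3 1.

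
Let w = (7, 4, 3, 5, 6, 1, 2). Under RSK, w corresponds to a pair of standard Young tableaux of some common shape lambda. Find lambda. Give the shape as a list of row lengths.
[3, 2, 1, 1]

Row-insert each entry into an empty tableau.

After inserting 7: P = [[7]].
After inserting 4: P = [[4], [7]].
After inserting 3: P = [[3], [4], [7]].
After inserting 5: P = [[3, 5], [4], [7]].
After inserting 6: P = [[3, 5, 6], [4], [7]].
After inserting 1: P = [[1, 5, 6], [3], [4], [7]].
After inserting 2: P = [[1, 2, 6], [3, 5], [4], [7]].

The final insertion tableau P = [[1, 2, 6], [3, 5], [4], [7]] has shape [3, 2, 1, 1].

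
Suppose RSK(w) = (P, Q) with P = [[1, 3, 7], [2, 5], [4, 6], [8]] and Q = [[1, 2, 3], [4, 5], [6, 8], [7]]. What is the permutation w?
Reverse RSK: for i = n, n-1, ..., 1, locate i in Q, remove the corresponding corner cell from P, and reverse-bump its entry up through P; the value ejected from row 1 is w(i).

So w = 4 6 8 2 7 5 1 3.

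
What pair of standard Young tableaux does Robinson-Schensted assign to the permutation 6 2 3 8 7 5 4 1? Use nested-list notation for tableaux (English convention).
P = [[1, 3, 4], [2, 7], [5], [6], [8]], Q = [[1, 3, 4], [2, 5], [6], [7], [8]]

Insert each entry of the permutation into P by Schensted row insertion, recording in Q the position of each new cell.

After inserting 6: P = [[6]].
After inserting 2: P = [[2], [6]].
After inserting 3: P = [[2, 3], [6]].
After inserting 8: P = [[2, 3, 8], [6]].
After inserting 7: P = [[2, 3, 7], [6, 8]].
After inserting 5: P = [[2, 3, 5], [6, 7], [8]].
After inserting 4: P = [[2, 3, 4], [5, 7], [6], [8]].
After inserting 1: P = [[1, 3, 4], [2, 7], [5], [6], [8]].

So P = [[1, 3, 4], [2, 7], [5], [6], [8]], Q = [[1, 3, 4], [2, 5], [6], [7], [8]].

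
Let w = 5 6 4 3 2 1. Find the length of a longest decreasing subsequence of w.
5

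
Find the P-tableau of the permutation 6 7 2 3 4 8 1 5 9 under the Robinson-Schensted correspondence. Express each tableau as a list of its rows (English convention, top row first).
P = [[1, 3, 4, 5, 9], [2, 7, 8], [6]]

Insert 6: appended to row 1. P = [[6]].
Insert 7: appended to row 1. P = [[6, 7]].
Insert 2: 2 bumps 6 from row 1; 6 starts row 2. P = [[2, 7], [6]].
Insert 3: 3 bumps 7 from row 1; 7 appends to row 2. P = [[2, 3], [6, 7]].
Insert 4: appended to row 1. P = [[2, 3, 4], [6, 7]].
Insert 8: appended to row 1. P = [[2, 3, 4, 8], [6, 7]].
Insert 1: 1 bumps 2 from row 1; 2 bumps 6 from row 2; 6 starts row 3. P = [[1, 3, 4, 8], [2, 7], [6]].
Insert 5: 5 bumps 8 from row 1; 8 appends to row 2. P = [[1, 3, 4, 5], [2, 7, 8], [6]].
Insert 9: appended to row 1. P = [[1, 3, 4, 5, 9], [2, 7, 8], [6]].

So P = [[1, 3, 4, 5, 9], [2, 7, 8], [6]].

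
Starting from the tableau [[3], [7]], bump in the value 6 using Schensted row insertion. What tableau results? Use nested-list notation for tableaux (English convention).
6 is larger than every entry of row 1, so it is appended to row 1. The new tableau is [[3, 6], [7]].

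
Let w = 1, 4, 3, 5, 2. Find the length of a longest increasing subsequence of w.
3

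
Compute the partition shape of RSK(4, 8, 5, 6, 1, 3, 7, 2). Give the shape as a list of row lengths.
Row-insert each entry into an empty tableau.

After inserting 4: P = [[4]].
After inserting 8: P = [[4, 8]].
After inserting 5: P = [[4, 5], [8]].
After inserting 6: P = [[4, 5, 6], [8]].
After inserting 1: P = [[1, 5, 6], [4], [8]].
After inserting 3: P = [[1, 3, 6], [4, 5], [8]].
After inserting 7: P = [[1, 3, 6, 7], [4, 5], [8]].
After inserting 2: P = [[1, 2, 6, 7], [3, 5], [4], [8]].

The final insertion tableau P = [[1, 2, 6, 7], [3, 5], [4], [8]] has shape [4, 2, 1, 1].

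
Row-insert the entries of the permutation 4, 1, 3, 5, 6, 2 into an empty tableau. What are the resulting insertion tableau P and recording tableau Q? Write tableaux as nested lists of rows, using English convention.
P = [[1, 2, 5, 6], [3], [4]], Q = [[1, 3, 4, 5], [2], [6]]

Insert each entry of the permutation into P by Schensted row insertion, recording in Q the position of each new cell.

After inserting 4: P = [[4]].
After inserting 1: P = [[1], [4]].
After inserting 3: P = [[1, 3], [4]].
After inserting 5: P = [[1, 3, 5], [4]].
After inserting 6: P = [[1, 3, 5, 6], [4]].
After inserting 2: P = [[1, 2, 5, 6], [3], [4]].

So P = [[1, 2, 5, 6], [3], [4]], Q = [[1, 3, 4, 5], [2], [6]].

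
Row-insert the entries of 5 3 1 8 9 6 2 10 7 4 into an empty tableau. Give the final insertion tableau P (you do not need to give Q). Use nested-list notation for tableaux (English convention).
P = [[1, 2, 4, 10], [3, 6, 7], [5, 8, 9]]

Insert 5: appended to row 1. P = [[5]].
Insert 3: 3 bumps 5 from row 1; 5 starts row 2. P = [[3], [5]].
Insert 1: 1 bumps 3 from row 1; 3 bumps 5 from row 2; 5 starts row 3. P = [[1], [3], [5]].
Insert 8: appended to row 1. P = [[1, 8], [3], [5]].
Insert 9: appended to row 1. P = [[1, 8, 9], [3], [5]].
Insert 6: 6 bumps 8 from row 1; 8 appends to row 2. P = [[1, 6, 9], [3, 8], [5]].
Insert 2: 2 bumps 6 from row 1; 6 bumps 8 from row 2; 8 appends to row 3. P = [[1, 2, 9], [3, 6], [5, 8]].
Insert 10: appended to row 1. P = [[1, 2, 9, 10], [3, 6], [5, 8]].
Insert 7: 7 bumps 9 from row 1; 9 appends to row 2. P = [[1, 2, 7, 10], [3, 6, 9], [5, 8]].
Insert 4: 4 bumps 7 from row 1; 7 bumps 9 from row 2; 9 appends to row 3. P = [[1, 2, 4, 10], [3, 6, 7], [5, 8, 9]].

So P = [[1, 2, 4, 10], [3, 6, 7], [5, 8, 9]].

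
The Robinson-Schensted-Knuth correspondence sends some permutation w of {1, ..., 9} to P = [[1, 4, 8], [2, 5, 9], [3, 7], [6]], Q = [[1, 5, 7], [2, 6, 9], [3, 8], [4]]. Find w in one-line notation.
Reverse the RSK construction: for i from n down to 1, find the cell of Q containing i, remove the entry at that cell from P, and reverse-bump it up through P; the value ejected from row 1 is w(i).

Step i=9: Q has 9 at row 2, column 3; remove 9 from row 2 of P and reverse-bump: 9 enters row 1 and ejects 8. So w(9) = 8. P is now [[1, 4, 9], [2, 5], [3, 7], [6]].
Step i=8: Q has 8 at row 3, column 2; remove 7 from row 3 of P and reverse-bump: 7 enters row 2 and ejects 5; 5 enters row 1 and ejects 4. So w(8) = 4. P is now [[1, 5, 9], [2, 7], [3], [6]].
Step i=7: Q has 7 at row 1, column 3; remove that cell from P, ejecting 9. So w(7) = 9. P is now [[1, 5], [2, 7], [3], [6]].
Step i=6: Q has 6 at row 2, column 2; remove 7 from row 2 of P and reverse-bump: 7 enters row 1 and ejects 5. So w(6) = 5. P is now [[1, 7], [2], [3], [6]].
Step i=5: Q has 5 at row 1, column 2; remove that cell from P, ejecting 7. So w(5) = 7. P is now [[1], [2], [3], [6]].
Step i=4: Q has 4 at row 4, column 1; remove 6 from row 4 of P and reverse-bump: 6 enters row 3 and ejects 3; 3 enters row 2 and ejects 2; 2 enters row 1 and ejects 1. So w(4) = 1. P is now [[2], [3], [6]].
Step i=3: Q has 3 at row 3, column 1; remove 6 from row 3 of P and reverse-bump: 6 enters row 2 and ejects 3; 3 enters row 1 and ejects 2. So w(3) = 2. P is now [[3], [6]].
Step i=2: Q has 2 at row 2, column 1; remove 6 from row 2 of P and reverse-bump: 6 enters row 1 and ejects 3. So w(2) = 3. P is now [[6]].
Step i=1: Q has 1 at row 1, column 1; remove that cell from P, ejecting 6. So w(1) = 6. P is now [].

So w = 6 3 2 1 7 5 9 4 8.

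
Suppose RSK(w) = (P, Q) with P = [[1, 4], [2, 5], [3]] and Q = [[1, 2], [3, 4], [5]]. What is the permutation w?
Reverse RSK: for i = n, n-1, ..., 1, locate i in Q, remove the corresponding corner cell from P, and reverse-bump its entry up through P; the value ejected from row 1 is w(i).

So w = 3 5 2 4 1.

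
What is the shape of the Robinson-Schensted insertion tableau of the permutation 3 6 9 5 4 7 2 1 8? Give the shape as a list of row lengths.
RSK row insertion gives P = [[1, 4, 7, 8], [2, 9], [3], [5], [6]], which has shape [4, 2, 1, 1, 1].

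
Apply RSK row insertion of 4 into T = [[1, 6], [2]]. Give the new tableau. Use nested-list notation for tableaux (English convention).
[[1, 4], [2, 6]]

In row 1, 4 replaces 6 (the leftmost entry greater than 4); 6 is bumped to row 2. 6 is appended to row 2. The new tableau is [[1, 4], [2, 6]].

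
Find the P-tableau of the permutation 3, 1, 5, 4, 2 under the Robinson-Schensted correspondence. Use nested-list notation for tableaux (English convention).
P = [[1, 2], [3, 4], [5]]

After inserting 3: P = [[3]].
After inserting 1: P = [[1], [3]].
After inserting 5: P = [[1, 5], [3]].
After inserting 4: P = [[1, 4], [3, 5]].
After inserting 2: P = [[1, 2], [3, 4], [5]].

So P = [[1, 2], [3, 4], [5]].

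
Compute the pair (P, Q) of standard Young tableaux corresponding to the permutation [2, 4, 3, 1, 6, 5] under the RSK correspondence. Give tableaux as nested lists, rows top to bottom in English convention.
P = [[1, 3, 5], [2, 6], [4]], Q = [[1, 2, 5], [3, 6], [4]]

Insert each entry of the permutation into P by Schensted row insertion, recording in Q the position of each new cell.

After inserting 2: P = [[2]].
After inserting 4: P = [[2, 4]].
After inserting 3: P = [[2, 3], [4]].
After inserting 1: P = [[1, 3], [2], [4]].
After inserting 6: P = [[1, 3, 6], [2], [4]].
After inserting 5: P = [[1, 3, 5], [2, 6], [4]].

So P = [[1, 3, 5], [2, 6], [4]], Q = [[1, 2, 5], [3, 6], [4]].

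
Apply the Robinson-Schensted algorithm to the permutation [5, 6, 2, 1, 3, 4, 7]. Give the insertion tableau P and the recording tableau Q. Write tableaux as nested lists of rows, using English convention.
P = [[1, 3, 4, 7], [2, 6], [5]], Q = [[1, 2, 6, 7], [3, 5], [4]]

Insert each entry of the permutation into P by Schensted row insertion, recording in Q the position of each new cell.

Insert 5: appended to row 1. P = [[5]].
Insert 6: appended to row 1. P = [[5, 6]].
Insert 2: 2 bumps 5 from row 1; 5 starts row 2. P = [[2, 6], [5]].
Insert 1: 1 bumps 2 from row 1; 2 bumps 5 from row 2; 5 starts row 3. P = [[1, 6], [2], [5]].
Insert 3: 3 bumps 6 from row 1; 6 appends to row 2. P = [[1, 3], [2, 6], [5]].
Insert 4: appended to row 1. P = [[1, 3, 4], [2, 6], [5]].
Insert 7: appended to row 1. P = [[1, 3, 4, 7], [2, 6], [5]].

So P = [[1, 3, 4, 7], [2, 6], [5]], Q = [[1, 2, 6, 7], [3, 5], [4]].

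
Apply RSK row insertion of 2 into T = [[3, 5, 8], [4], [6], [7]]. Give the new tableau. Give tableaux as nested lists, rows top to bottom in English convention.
In row 1, 2 replaces 3 (the leftmost entry greater than 2); 3 is bumped to row 2. In row 2, 3 replaces 4 (the leftmost entry greater than 3); 4 is bumped to row 3. In row 3, 4 replaces 6 (the leftmost entry greater than 4); 6 is bumped to row 4. In row 4, 6 replaces 7 (the leftmost entry greater than 6); 7 is bumped to row 5. 7 starts a new row 5. The new tableau is [[2, 5, 8], [3], [4], [6], [7]].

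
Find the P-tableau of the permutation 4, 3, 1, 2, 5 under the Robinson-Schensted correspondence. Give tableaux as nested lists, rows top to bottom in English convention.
Insert 4: appended to row 1. P = [[4]].
Insert 3: 3 bumps 4 from row 1; 4 starts row 2. P = [[3], [4]].
Insert 1: 1 bumps 3 from row 1; 3 bumps 4 from row 2; 4 starts row 3. P = [[1], [3], [4]].
Insert 2: appended to row 1. P = [[1, 2], [3], [4]].
Insert 5: appended to row 1. P = [[1, 2, 5], [3], [4]].

So P = [[1, 2, 5], [3], [4]].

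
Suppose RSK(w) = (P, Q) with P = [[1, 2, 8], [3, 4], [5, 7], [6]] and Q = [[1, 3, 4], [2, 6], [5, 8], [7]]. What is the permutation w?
Reverse the RSK construction: for i from n down to 1, find the cell of Q containing i, remove the entry at that cell from P, and reverse-bump it up through P; the value ejected from row 1 is w(i).

Step i=8: Q has 8 at row 3, column 2; remove 7 from row 3 of P and reverse-bump: 7 enters row 2 and ejects 4; 4 enters row 1 and ejects 2. So w(8) = 2. P is now [[1, 4, 8], [3, 7], [5], [6]].
Step i=7: Q has 7 at row 4, column 1; remove 6 from row 4 of P and reverse-bump: 6 enters row 3 and ejects 5; 5 enters row 2 and ejects 3; 3 enters row 1 and ejects 1. So w(7) = 1. P is now [[3, 4, 8], [5, 7], [6]].
Step i=6: Q has 6 at row 2, column 2; remove 7 from row 2 of P and reverse-bump: 7 enters row 1 and ejects 4. So w(6) = 4. P is now [[3, 7, 8], [5], [6]].
Step i=5: Q has 5 at row 3, column 1; remove 6 from row 3 of P and reverse-bump: 6 enters row 2 and ejects 5; 5 enters row 1 and ejects 3. So w(5) = 3. P is now [[5, 7, 8], [6]].
Step i=4: Q has 4 at row 1, column 3; remove that cell from P, ejecting 8. So w(4) = 8. P is now [[5, 7], [6]].
Step i=3: Q has 3 at row 1, column 2; remove that cell from P, ejecting 7. So w(3) = 7. P is now [[5], [6]].
Step i=2: Q has 2 at row 2, column 1; remove 6 from row 2 of P and reverse-bump: 6 enters row 1 and ejects 5. So w(2) = 5. P is now [[6]].
Step i=1: Q has 1 at row 1, column 1; remove that cell from P, ejecting 6. So w(1) = 6. P is now [].

So w = 6 5 7 8 3 4 1 2.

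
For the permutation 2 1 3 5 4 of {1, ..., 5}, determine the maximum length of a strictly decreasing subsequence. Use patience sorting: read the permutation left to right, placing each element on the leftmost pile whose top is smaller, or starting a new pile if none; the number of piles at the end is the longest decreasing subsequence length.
2: new pile. tops = [2]
1: new pile. tops = [2, 1]
3: onto pile 1 (replacing 2). tops = [3, 1]
5: onto pile 1 (replacing 3). tops = [5, 1]
4: onto pile 2 (replacing 1). tops = [5, 4]

2 piles, so the longest decreasing subsequence has length 2.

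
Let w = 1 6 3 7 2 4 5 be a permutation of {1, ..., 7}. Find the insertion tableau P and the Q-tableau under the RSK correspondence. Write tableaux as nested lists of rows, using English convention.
P = [[1, 2, 4, 5], [3, 7], [6]], Q = [[1, 2, 4, 7], [3, 6], [5]]

Insert each entry of the permutation into P by Schensted row insertion, recording in Q the position of each new cell.

Insert 1: appended to row 1. P = [[1]].
Insert 6: appended to row 1. P = [[1, 6]].
Insert 3: 3 bumps 6 from row 1; 6 starts row 2. P = [[1, 3], [6]].
Insert 7: appended to row 1. P = [[1, 3, 7], [6]].
Insert 2: 2 bumps 3 from row 1; 3 bumps 6 from row 2; 6 starts row 3. P = [[1, 2, 7], [3], [6]].
Insert 4: 4 bumps 7 from row 1; 7 appends to row 2. P = [[1, 2, 4], [3, 7], [6]].
Insert 5: appended to row 1. P = [[1, 2, 4, 5], [3, 7], [6]].

So P = [[1, 2, 4, 5], [3, 7], [6]], Q = [[1, 2, 4, 7], [3, 6], [5]].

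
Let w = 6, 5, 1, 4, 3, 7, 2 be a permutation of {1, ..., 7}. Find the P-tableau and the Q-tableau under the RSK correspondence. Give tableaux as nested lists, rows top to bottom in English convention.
Insert each entry of the permutation into P by Schensted row insertion, recording in Q the position of each new cell.

Insert 6: appended to row 1. P = [[6]], Q = [[1]].
Insert 5: 5 bumps 6 from row 1; 6 starts row 2. P = [[5], [6]], Q = [[1], [2]].
Insert 1: 1 bumps 5 from row 1; 5 bumps 6 from row 2; 6 starts row 3. P = [[1], [5], [6]], Q = [[1], [2], [3]].
Insert 4: appended to row 1. P = [[1, 4], [5], [6]], Q = [[1, 4], [2], [3]].
Insert 3: 3 bumps 4 from row 1; 4 bumps 5 from row 2; 5 bumps 6 from row 3; 6 starts row 4. P = [[1, 3], [4], [5], [6]], Q = [[1, 4], [2], [3], [5]].
Insert 7: appended to row 1. P = [[1, 3, 7], [4], [5], [6]], Q = [[1, 4, 6], [2], [3], [5]].
Insert 2: 2 bumps 3 from row 1; 3 bumps 4 from row 2; 4 bumps 5 from row 3; 5 bumps 6 from row 4; 6 starts row 5. P = [[1, 2, 7], [3], [4], [5], [6]], Q = [[1, 4, 6], [2], [3], [5], [7]].

So P = [[1, 2, 7], [3], [4], [5], [6]], Q = [[1, 4, 6], [2], [3], [5], [7]].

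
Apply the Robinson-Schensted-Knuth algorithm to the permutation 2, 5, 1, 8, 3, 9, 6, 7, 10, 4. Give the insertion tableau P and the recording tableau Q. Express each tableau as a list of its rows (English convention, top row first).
P = [[1, 3, 4, 7, 10], [2, 5, 6, 9], [8]], Q = [[1, 2, 4, 6, 9], [3, 5, 7, 8], [10]]

Insert each entry of the permutation into P by Schensted row insertion, recording in Q the position of each new cell.

After inserting 2: P = [[2]].
After inserting 5: P = [[2, 5]].
After inserting 1: P = [[1, 5], [2]].
After inserting 8: P = [[1, 5, 8], [2]].
After inserting 3: P = [[1, 3, 8], [2, 5]].
After inserting 9: P = [[1, 3, 8, 9], [2, 5]].
After inserting 6: P = [[1, 3, 6, 9], [2, 5, 8]].
After inserting 7: P = [[1, 3, 6, 7], [2, 5, 8, 9]].
After inserting 10: P = [[1, 3, 6, 7, 10], [2, 5, 8, 9]].
After inserting 4: P = [[1, 3, 4, 7, 10], [2, 5, 6, 9], [8]].

So P = [[1, 3, 4, 7, 10], [2, 5, 6, 9], [8]], Q = [[1, 2, 4, 6, 9], [3, 5, 7, 8], [10]].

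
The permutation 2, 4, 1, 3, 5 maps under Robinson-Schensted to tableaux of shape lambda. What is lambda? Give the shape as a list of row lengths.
Row-insert each entry into an empty tableau.

After inserting 2: P = [[2]].
After inserting 4: P = [[2, 4]].
After inserting 1: P = [[1, 4], [2]].
After inserting 3: P = [[1, 3], [2, 4]].
After inserting 5: P = [[1, 3, 5], [2, 4]].

The final insertion tableau P = [[1, 3, 5], [2, 4]] has shape [3, 2].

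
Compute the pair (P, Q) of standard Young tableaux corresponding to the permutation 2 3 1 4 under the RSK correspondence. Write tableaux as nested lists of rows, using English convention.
Insert each entry of the permutation into P by Schensted row insertion, recording in Q the position of each new cell.

Insert 2: appended to row 1. P = [[2]], Q = [[1]].
Insert 3: appended to row 1. P = [[2, 3]], Q = [[1, 2]].
Insert 1: 1 bumps 2 from row 1; 2 starts row 2. P = [[1, 3], [2]], Q = [[1, 2], [3]].
Insert 4: appended to row 1. P = [[1, 3, 4], [2]], Q = [[1, 2, 4], [3]].

So P = [[1, 3, 4], [2]], Q = [[1, 2, 4], [3]].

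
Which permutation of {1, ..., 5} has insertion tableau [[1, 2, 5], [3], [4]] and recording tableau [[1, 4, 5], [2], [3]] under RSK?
4 3 1 2 5

Reverse the RSK construction: for i from n down to 1, find the cell of Q containing i, remove the entry at that cell from P, and reverse-bump it up through P; the value ejected from row 1 is w(i).

Step i=5: Q has 5 at row 1, column 3; remove that cell from P, ejecting 5. So w(5) = 5. P is now [[1, 2], [3], [4]].
Step i=4: Q has 4 at row 1, column 2; remove that cell from P, ejecting 2. So w(4) = 2. P is now [[1], [3], [4]].
Step i=3: Q has 3 at row 3, column 1; remove 4 from row 3 of P and reverse-bump: 4 enters row 2 and ejects 3; 3 enters row 1 and ejects 1. So w(3) = 1. P is now [[3], [4]].
Step i=2: Q has 2 at row 2, column 1; remove 4 from row 2 of P and reverse-bump: 4 enters row 1 and ejects 3. So w(2) = 3. P is now [[4]].
Step i=1: Q has 1 at row 1, column 1; remove that cell from P, ejecting 4. So w(1) = 4. P is now [].

So w = 4 3 1 2 5.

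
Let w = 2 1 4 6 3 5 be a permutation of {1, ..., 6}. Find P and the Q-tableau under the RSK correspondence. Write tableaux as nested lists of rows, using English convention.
P = [[1, 3, 5], [2, 4, 6]], Q = [[1, 3, 4], [2, 5, 6]]

Insert each entry of the permutation into P by Schensted row insertion, recording in Q the position of each new cell.

After inserting 2: P = [[2]].
After inserting 1: P = [[1], [2]].
After inserting 4: P = [[1, 4], [2]].
After inserting 6: P = [[1, 4, 6], [2]].
After inserting 3: P = [[1, 3, 6], [2, 4]].
After inserting 5: P = [[1, 3, 5], [2, 4, 6]].

So P = [[1, 3, 5], [2, 4, 6]], Q = [[1, 3, 4], [2, 5, 6]].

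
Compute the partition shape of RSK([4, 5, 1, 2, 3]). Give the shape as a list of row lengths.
Row-insert each entry into an empty tableau.

After inserting 4: P = [[4]].
After inserting 5: P = [[4, 5]].
After inserting 1: P = [[1, 5], [4]].
After inserting 2: P = [[1, 2], [4, 5]].
After inserting 3: P = [[1, 2, 3], [4, 5]].

The final insertion tableau P = [[1, 2, 3], [4, 5]] has shape [3, 2].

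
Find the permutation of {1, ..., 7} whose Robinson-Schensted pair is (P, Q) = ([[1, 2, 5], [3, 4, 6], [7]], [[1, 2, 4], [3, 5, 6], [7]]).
Reverse the RSK construction: for i from n down to 1, find the cell of Q containing i, remove the entry at that cell from P, and reverse-bump it up through P; the value ejected from row 1 is w(i).

Step i=7: Q has 7 at row 3, column 1; remove 7 from row 3 of P and reverse-bump: 7 enters row 2 and ejects 6; 6 enters row 1 and ejects 5. So w(7) = 5. P is now [[1, 2, 6], [3, 4, 7]].
Step i=6: Q has 6 at row 2, column 3; remove 7 from row 2 of P and reverse-bump: 7 enters row 1 and ejects 6. So w(6) = 6. P is now [[1, 2, 7], [3, 4]].
Step i=5: Q has 5 at row 2, column 2; remove 4 from row 2 of P and reverse-bump: 4 enters row 1 and ejects 2. So w(5) = 2. P is now [[1, 4, 7], [3]].
Step i=4: Q has 4 at row 1, column 3; remove that cell from P, ejecting 7. So w(4) = 7. P is now [[1, 4], [3]].
Step i=3: Q has 3 at row 2, column 1; remove 3 from row 2 of P and reverse-bump: 3 enters row 1 and ejects 1. So w(3) = 1. P is now [[3, 4]].
Step i=2: Q has 2 at row 1, column 2; remove that cell from P, ejecting 4. So w(2) = 4. P is now [[3]].
Step i=1: Q has 1 at row 1, column 1; remove that cell from P, ejecting 3. So w(1) = 3. P is now [].

So w = 3 4 1 7 2 6 5.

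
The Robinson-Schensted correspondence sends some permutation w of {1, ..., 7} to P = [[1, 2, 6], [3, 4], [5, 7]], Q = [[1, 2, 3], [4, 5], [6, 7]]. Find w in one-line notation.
Reverse the RSK construction: for i from n down to 1, find the cell of Q containing i, remove the entry at that cell from P, and reverse-bump it up through P; the value ejected from row 1 is w(i).

Step i=7: Q has 7 at row 3, column 2; remove 7 from row 3 of P and reverse-bump: 7 enters row 2 and ejects 4; 4 enters row 1 and ejects 2. So w(7) = 2. P is now [[1, 4, 6], [3, 7], [5]].
Step i=6: Q has 6 at row 3, column 1; remove 5 from row 3 of P and reverse-bump: 5 enters row 2 and ejects 3; 3 enters row 1 and ejects 1. So w(6) = 1. P is now [[3, 4, 6], [5, 7]].
Step i=5: Q has 5 at row 2, column 2; remove 7 from row 2 of P and reverse-bump: 7 enters row 1 and ejects 6. So w(5) = 6. P is now [[3, 4, 7], [5]].
Step i=4: Q has 4 at row 2, column 1; remove 5 from row 2 of P and reverse-bump: 5 enters row 1 and ejects 4. So w(4) = 4. P is now [[3, 5, 7]].
Step i=3: Q has 3 at row 1, column 3; remove that cell from P, ejecting 7. So w(3) = 7. P is now [[3, 5]].
Step i=2: Q has 2 at row 1, column 2; remove that cell from P, ejecting 5. So w(2) = 5. P is now [[3]].
Step i=1: Q has 1 at row 1, column 1; remove that cell from P, ejecting 3. So w(1) = 3. P is now [].

So w = 3 5 7 4 6 1 2.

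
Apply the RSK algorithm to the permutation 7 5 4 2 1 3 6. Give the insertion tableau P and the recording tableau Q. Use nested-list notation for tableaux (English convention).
Insert each entry of the permutation into P by Schensted row insertion, recording in Q the position of each new cell.

Insert 7: appended to row 1. P = [[7]], Q = [[1]].
Insert 5: 5 bumps 7 from row 1; 7 starts row 2. P = [[5], [7]], Q = [[1], [2]].
Insert 4: 4 bumps 5 from row 1; 5 bumps 7 from row 2; 7 starts row 3. P = [[4], [5], [7]], Q = [[1], [2], [3]].
Insert 2: 2 bumps 4 from row 1; 4 bumps 5 from row 2; 5 bumps 7 from row 3; 7 starts row 4. P = [[2], [4], [5], [7]], Q = [[1], [2], [3], [4]].
Insert 1: 1 bumps 2 from row 1; 2 bumps 4 from row 2; 4 bumps 5 from row 3; 5 bumps 7 from row 4; 7 starts row 5. P = [[1], [2], [4], [5], [7]], Q = [[1], [2], [3], [4], [5]].
Insert 3: appended to row 1. P = [[1, 3], [2], [4], [5], [7]], Q = [[1, 6], [2], [3], [4], [5]].
Insert 6: appended to row 1. P = [[1, 3, 6], [2], [4], [5], [7]], Q = [[1, 6, 7], [2], [3], [4], [5]].

So P = [[1, 3, 6], [2], [4], [5], [7]], Q = [[1, 6, 7], [2], [3], [4], [5]].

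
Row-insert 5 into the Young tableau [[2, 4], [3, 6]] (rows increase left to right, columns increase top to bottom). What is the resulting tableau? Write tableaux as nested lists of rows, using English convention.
5 is larger than every entry of row 1, so it is appended to row 1. The new tableau is [[2, 4, 5], [3, 6]].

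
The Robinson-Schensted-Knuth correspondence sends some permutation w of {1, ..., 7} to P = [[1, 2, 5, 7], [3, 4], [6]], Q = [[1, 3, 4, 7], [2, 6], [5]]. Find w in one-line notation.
Reverse RSK: for i = n, n-1, ..., 1, locate i in Q, remove the corresponding corner cell from P, and reverse-bump its entry up through P; the value ejected from row 1 is w(i).

So w = 6 3 4 5 1 2 7.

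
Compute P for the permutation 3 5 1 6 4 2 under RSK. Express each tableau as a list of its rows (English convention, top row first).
Insert 3: appended to row 1. P = [[3]].
Insert 5: appended to row 1. P = [[3, 5]].
Insert 1: 1 bumps 3 from row 1; 3 starts row 2. P = [[1, 5], [3]].
Insert 6: appended to row 1. P = [[1, 5, 6], [3]].
Insert 4: 4 bumps 5 from row 1; 5 appends to row 2. P = [[1, 4, 6], [3, 5]].
Insert 2: 2 bumps 4 from row 1; 4 bumps 5 from row 2; 5 starts row 3. P = [[1, 2, 6], [3, 4], [5]].

So P = [[1, 2, 6], [3, 4], [5]].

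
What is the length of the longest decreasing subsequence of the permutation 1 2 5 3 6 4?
2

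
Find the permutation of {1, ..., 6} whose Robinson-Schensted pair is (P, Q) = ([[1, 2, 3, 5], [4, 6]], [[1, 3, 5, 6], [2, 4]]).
Reverse the RSK construction: for i from n down to 1, find the cell of Q containing i, remove the entry at that cell from P, and reverse-bump it up through P; the value ejected from row 1 is w(i).

Step i=6: Q has 6 at row 1, column 4; remove that cell from P, ejecting 5. So w(6) = 5. P is now [[1, 2, 3], [4, 6]].
Step i=5: Q has 5 at row 1, column 3; remove that cell from P, ejecting 3. So w(5) = 3. P is now [[1, 2], [4, 6]].
Step i=4: Q has 4 at row 2, column 2; remove 6 from row 2 of P and reverse-bump: 6 enters row 1 and ejects 2. So w(4) = 2. P is now [[1, 6], [4]].
Step i=3: Q has 3 at row 1, column 2; remove that cell from P, ejecting 6. So w(3) = 6. P is now [[1], [4]].
Step i=2: Q has 2 at row 2, column 1; remove 4 from row 2 of P and reverse-bump: 4 enters row 1 and ejects 1. So w(2) = 1. P is now [[4]].
Step i=1: Q has 1 at row 1, column 1; remove that cell from P, ejecting 4. So w(1) = 4. P is now [].

So w = 4 1 6 2 3 5.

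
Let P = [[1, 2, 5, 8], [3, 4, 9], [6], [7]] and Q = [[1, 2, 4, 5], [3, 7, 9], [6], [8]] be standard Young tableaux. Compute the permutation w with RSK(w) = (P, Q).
Reverse the RSK construction: for i from n down to 1, find the cell of Q containing i, remove the entry at that cell from P, and reverse-bump it up through P; the value ejected from row 1 is w(i).

Step i=9: Q has 9 at row 2, column 3; remove 9 from row 2 of P and reverse-bump: 9 enters row 1 and ejects 8. So w(9) = 8. P is now [[1, 2, 5, 9], [3, 4], [6], [7]].
Step i=8: Q has 8 at row 4, column 1; remove 7 from row 4 of P and reverse-bump: 7 enters row 3 and ejects 6; 6 enters row 2 and ejects 4; 4 enters row 1 and ejects 2. So w(8) = 2. P is now [[1, 4, 5, 9], [3, 6], [7]].
Step i=7: Q has 7 at row 2, column 2; remove 6 from row 2 of P and reverse-bump: 6 enters row 1 and ejects 5. So w(7) = 5. P is now [[1, 4, 6, 9], [3], [7]].
Step i=6: Q has 6 at row 3, column 1; remove 7 from row 3 of P and reverse-bump: 7 enters row 2 and ejects 3; 3 enters row 1 and ejects 1. So w(6) = 1. P is now [[3, 4, 6, 9], [7]].
Step i=5: Q has 5 at row 1, column 4; remove that cell from P, ejecting 9. So w(5) = 9. P is now [[3, 4, 6], [7]].
Step i=4: Q has 4 at row 1, column 3; remove that cell from P, ejecting 6. So w(4) = 6. P is now [[3, 4], [7]].
Step i=3: Q has 3 at row 2, column 1; remove 7 from row 2 of P and reverse-bump: 7 enters row 1 and ejects 4. So w(3) = 4. P is now [[3, 7]].
Step i=2: Q has 2 at row 1, column 2; remove that cell from P, ejecting 7. So w(2) = 7. P is now [[3]].
Step i=1: Q has 1 at row 1, column 1; remove that cell from P, ejecting 3. So w(1) = 3. P is now [].

So w = 3 7 4 6 9 1 5 2 8.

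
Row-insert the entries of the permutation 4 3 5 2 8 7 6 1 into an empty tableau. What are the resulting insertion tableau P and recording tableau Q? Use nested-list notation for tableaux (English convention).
P = [[1, 5, 6], [2, 7], [3, 8], [4]], Q = [[1, 3, 5], [2, 6], [4, 7], [8]]

Insert each entry of the permutation into P by Schensted row insertion, recording in Q the position of each new cell.

After inserting 4: P = [[4]].
After inserting 3: P = [[3], [4]].
After inserting 5: P = [[3, 5], [4]].
After inserting 2: P = [[2, 5], [3], [4]].
After inserting 8: P = [[2, 5, 8], [3], [4]].
After inserting 7: P = [[2, 5, 7], [3, 8], [4]].
After inserting 6: P = [[2, 5, 6], [3, 7], [4, 8]].
After inserting 1: P = [[1, 5, 6], [2, 7], [3, 8], [4]].

So P = [[1, 5, 6], [2, 7], [3, 8], [4]], Q = [[1, 3, 5], [2, 6], [4, 7], [8]].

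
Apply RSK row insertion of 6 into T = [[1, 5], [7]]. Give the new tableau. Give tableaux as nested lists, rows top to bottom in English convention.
6 is larger than every entry of row 1, so it is appended to row 1. The new tableau is [[1, 5, 6], [7]].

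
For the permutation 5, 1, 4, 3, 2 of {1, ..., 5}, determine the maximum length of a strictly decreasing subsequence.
4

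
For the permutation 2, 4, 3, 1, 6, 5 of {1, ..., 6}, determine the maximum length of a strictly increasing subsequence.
3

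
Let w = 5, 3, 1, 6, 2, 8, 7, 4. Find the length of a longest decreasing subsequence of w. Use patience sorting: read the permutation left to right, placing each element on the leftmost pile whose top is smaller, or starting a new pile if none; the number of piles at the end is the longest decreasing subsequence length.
5: new pile. tops = [5]
3: new pile. tops = [5, 3]
1: new pile. tops = [5, 3, 1]
6: onto pile 1 (replacing 5). tops = [6, 3, 1]
2: onto pile 3 (replacing 1). tops = [6, 3, 2]
8: onto pile 1 (replacing 6). tops = [8, 3, 2]
7: onto pile 2 (replacing 3). tops = [8, 7, 2]
4: onto pile 3 (replacing 2). tops = [8, 7, 4]

3 piles, so the longest decreasing subsequence has length 3.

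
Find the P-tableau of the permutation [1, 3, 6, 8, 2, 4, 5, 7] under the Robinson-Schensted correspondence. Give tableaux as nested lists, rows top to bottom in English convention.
Insert 1: appended to row 1. P = [[1]].
Insert 3: appended to row 1. P = [[1, 3]].
Insert 6: appended to row 1. P = [[1, 3, 6]].
Insert 8: appended to row 1. P = [[1, 3, 6, 8]].
Insert 2: 2 bumps 3 from row 1; 3 starts row 2. P = [[1, 2, 6, 8], [3]].
Insert 4: 4 bumps 6 from row 1; 6 appends to row 2. P = [[1, 2, 4, 8], [3, 6]].
Insert 5: 5 bumps 8 from row 1; 8 appends to row 2. P = [[1, 2, 4, 5], [3, 6, 8]].
Insert 7: appended to row 1. P = [[1, 2, 4, 5, 7], [3, 6, 8]].

So P = [[1, 2, 4, 5, 7], [3, 6, 8]].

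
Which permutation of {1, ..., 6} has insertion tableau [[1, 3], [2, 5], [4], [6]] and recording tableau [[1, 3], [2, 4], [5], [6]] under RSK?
Reverse the RSK construction: for i from n down to 1, find the cell of Q containing i, remove the entry at that cell from P, and reverse-bump it up through P; the value ejected from row 1 is w(i).

Step i=6: Q has 6 at row 4, column 1; remove 6 from row 4 of P and reverse-bump: 6 enters row 3 and ejects 4; 4 enters row 2 and ejects 2; 2 enters row 1 and ejects 1. So w(6) = 1. P is now [[2, 3], [4, 5], [6]].
Step i=5: Q has 5 at row 3, column 1; remove 6 from row 3 of P and reverse-bump: 6 enters row 2 and ejects 5; 5 enters row 1 and ejects 3. So w(5) = 3. P is now [[2, 5], [4, 6]].
Step i=4: Q has 4 at row 2, column 2; remove 6 from row 2 of P and reverse-bump: 6 enters row 1 and ejects 5. So w(4) = 5. P is now [[2, 6], [4]].
Step i=3: Q has 3 at row 1, column 2; remove that cell from P, ejecting 6. So w(3) = 6. P is now [[2], [4]].
Step i=2: Q has 2 at row 2, column 1; remove 4 from row 2 of P and reverse-bump: 4 enters row 1 and ejects 2. So w(2) = 2. P is now [[4]].
Step i=1: Q has 1 at row 1, column 1; remove that cell from P, ejecting 4. So w(1) = 4. P is now [].

So w = 4 2 6 5 3 1.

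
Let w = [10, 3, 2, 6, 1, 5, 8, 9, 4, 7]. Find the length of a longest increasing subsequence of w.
4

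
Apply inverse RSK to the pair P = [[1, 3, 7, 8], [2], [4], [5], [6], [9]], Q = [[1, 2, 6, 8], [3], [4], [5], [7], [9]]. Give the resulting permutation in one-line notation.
2 9 6 5 4 7 3 8 1

Reverse the RSK construction: for i from n down to 1, find the cell of Q containing i, remove the entry at that cell from P, and reverse-bump it up through P; the value ejected from row 1 is w(i).

Step i=9: Q has 9 at row 6, column 1; remove 9 from row 6 of P and reverse-bump: 9 enters row 5 and ejects 6; 6 enters row 4 and ejects 5; 5 enters row 3 and ejects 4; 4 enters row 2 and ejects 2; 2 enters row 1 and ejects 1. So w(9) = 1. P is now [[2, 3, 7, 8], [4], [5], [6], [9]].
Step i=8: Q has 8 at row 1, column 4; remove that cell from P, ejecting 8. So w(8) = 8. P is now [[2, 3, 7], [4], [5], [6], [9]].
Step i=7: Q has 7 at row 5, column 1; remove 9 from row 5 of P and reverse-bump: 9 enters row 4 and ejects 6; 6 enters row 3 and ejects 5; 5 enters row 2 and ejects 4; 4 enters row 1 and ejects 3. So w(7) = 3. P is now [[2, 4, 7], [5], [6], [9]].
Step i=6: Q has 6 at row 1, column 3; remove that cell from P, ejecting 7. So w(6) = 7. P is now [[2, 4], [5], [6], [9]].
Step i=5: Q has 5 at row 4, column 1; remove 9 from row 4 of P and reverse-bump: 9 enters row 3 and ejects 6; 6 enters row 2 and ejects 5; 5 enters row 1 and ejects 4. So w(5) = 4. P is now [[2, 5], [6], [9]].
Step i=4: Q has 4 at row 3, column 1; remove 9 from row 3 of P and reverse-bump: 9 enters row 2 and ejects 6; 6 enters row 1 and ejects 5. So w(4) = 5. P is now [[2, 6], [9]].
Step i=3: Q has 3 at row 2, column 1; remove 9 from row 2 of P and reverse-bump: 9 enters row 1 and ejects 6. So w(3) = 6. P is now [[2, 9]].
Step i=2: Q has 2 at row 1, column 2; remove that cell from P, ejecting 9. So w(2) = 9. P is now [[2]].
Step i=1: Q has 1 at row 1, column 1; remove that cell from P, ejecting 2. So w(1) = 2. P is now [].

So w = 2 9 6 5 4 7 3 8 1.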